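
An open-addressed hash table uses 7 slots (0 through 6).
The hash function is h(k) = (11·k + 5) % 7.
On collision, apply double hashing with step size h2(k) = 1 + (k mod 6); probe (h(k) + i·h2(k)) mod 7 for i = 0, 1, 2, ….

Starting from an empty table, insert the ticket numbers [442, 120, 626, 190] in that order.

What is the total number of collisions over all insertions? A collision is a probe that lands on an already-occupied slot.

442 hashes to 2; slot 2 is free => place at 2.
120 hashes to 2, h2=1; 2 taken => place at 3.
626 hashes to 3, h2=3; 3 taken => place at 6.
190 hashes to 2, h2=5; 2 taken => place at 0.
Table: [190, -, 442, 120, -, -, 626]

3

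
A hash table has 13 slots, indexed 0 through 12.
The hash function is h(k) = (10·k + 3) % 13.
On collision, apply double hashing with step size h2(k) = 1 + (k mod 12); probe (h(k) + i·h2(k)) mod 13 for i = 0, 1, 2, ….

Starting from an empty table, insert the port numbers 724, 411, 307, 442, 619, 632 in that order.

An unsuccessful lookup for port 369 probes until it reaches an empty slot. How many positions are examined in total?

2

724 hashes to 2; slot 2 is free => place at 2.
411 hashes to 5; slot 5 is free => place at 5.
307 hashes to 5, h2=8; 5 taken => place at 0.
442 hashes to 3; slot 3 is free => place at 3.
619 hashes to 5, h2=8; 5,0 taken => place at 8.
632 hashes to 5, h2=9; 5 taken => place at 1.
Table: [307, 632, 724, 442, ∅, 411, ∅, ∅, 619, ∅, ∅, ∅, ∅]
Lookup 369: h=1, h2=10, probe 1,11 → slot 11 empty, not found.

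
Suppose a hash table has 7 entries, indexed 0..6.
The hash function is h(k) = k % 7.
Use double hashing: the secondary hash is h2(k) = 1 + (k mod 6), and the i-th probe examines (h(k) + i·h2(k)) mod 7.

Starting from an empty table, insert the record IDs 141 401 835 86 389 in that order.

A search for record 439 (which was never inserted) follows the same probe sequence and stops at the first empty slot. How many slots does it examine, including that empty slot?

Insert 141: h=1, slot 1 empty → index 1.
Insert 401: h=2, slot 2 empty → index 2.
Insert 835: h=2, h2=2, slot 2 occupied → index 4.
Insert 86: h=2, h2=3, slot 2 occupied → index 5.
Insert 389: h=4, h2=6, slot 4 occupied → index 3.
Table: [., 141, 401, 389, 835, 86, .]
Lookup 439: h=5, h2=2, probe 5,0 → slot 0 empty, not found.

2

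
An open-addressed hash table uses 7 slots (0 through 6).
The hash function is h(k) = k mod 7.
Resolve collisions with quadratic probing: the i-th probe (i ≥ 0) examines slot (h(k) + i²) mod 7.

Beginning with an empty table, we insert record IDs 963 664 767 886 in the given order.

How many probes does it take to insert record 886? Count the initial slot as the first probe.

Insert 963: h=4, slot 4 empty -> index 4.
Insert 664: h=6, slot 6 empty -> index 6.
Insert 767: h=4, slot 4 occupied -> index 5.
Insert 886: h=4, slots 4,5 occupied -> index 1.
Table: [—, 886, —, —, 963, 767, 664]

3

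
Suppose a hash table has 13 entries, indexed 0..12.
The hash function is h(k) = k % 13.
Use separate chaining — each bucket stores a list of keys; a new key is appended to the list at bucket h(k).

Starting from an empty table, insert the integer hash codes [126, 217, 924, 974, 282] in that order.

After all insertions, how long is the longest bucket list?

3

126 -> bucket 9
217 -> bucket 9 (collision)
924 -> bucket 1
974 -> bucket 12
282 -> bucket 9 (collision)
Final buckets:
0: -
1: 924
2: -
3: -
4: -
5: -
6: -
7: -
8: -
9: 126 -> 217 -> 282
10: -
11: -
12: 974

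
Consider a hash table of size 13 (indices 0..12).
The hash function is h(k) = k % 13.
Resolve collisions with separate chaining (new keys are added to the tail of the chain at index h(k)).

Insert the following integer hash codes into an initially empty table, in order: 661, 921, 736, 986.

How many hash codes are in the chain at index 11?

3

661 -> bucket 11
921 -> bucket 11 (collision)
736 -> bucket 8
986 -> bucket 11 (collision)
Final buckets:
0: ∅
1: ∅
2: ∅
3: ∅
4: ∅
5: ∅
6: ∅
7: ∅
8: 736
9: ∅
10: ∅
11: 661 -> 921 -> 986
12: ∅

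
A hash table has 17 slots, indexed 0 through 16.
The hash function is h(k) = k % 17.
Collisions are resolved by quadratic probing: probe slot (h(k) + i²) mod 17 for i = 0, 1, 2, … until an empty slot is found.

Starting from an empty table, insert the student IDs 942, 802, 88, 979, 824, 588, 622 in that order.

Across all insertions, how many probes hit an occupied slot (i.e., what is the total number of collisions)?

942 hashes to 7; slot 7 is free => place at 7.
802 hashes to 3; slot 3 is free => place at 3.
88 hashes to 3; 3 taken => place at 4.
979 hashes to 10; slot 10 is free => place at 10.
824 hashes to 8; slot 8 is free => place at 8.
588 hashes to 10; 10 taken => place at 11.
622 hashes to 10; 10,11 taken => place at 14.
Table: [∅, ∅, ∅, 802, 88, ∅, ∅, 942, 824, ∅, 979, 588, ∅, ∅, 622, ∅, ∅]

4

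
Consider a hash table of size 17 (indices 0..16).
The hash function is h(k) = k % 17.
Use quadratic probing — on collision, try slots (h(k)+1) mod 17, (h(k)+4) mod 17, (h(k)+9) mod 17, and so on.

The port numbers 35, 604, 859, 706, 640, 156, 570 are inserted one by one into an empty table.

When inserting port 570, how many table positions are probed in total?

35: h=1 => slot 1
604: h=9 => slot 9
859: h=9, probe 9,10 => slot 10
706: h=9, probe 9,10,13 => slot 13
640: h=11 => slot 11
156: h=3 => slot 3
570: h=9, probe 9,10,13,1,8 => slot 8
Table: [—, 35, —, 156, —, —, —, —, 570, 604, 859, 640, —, 706, —, —, —]

5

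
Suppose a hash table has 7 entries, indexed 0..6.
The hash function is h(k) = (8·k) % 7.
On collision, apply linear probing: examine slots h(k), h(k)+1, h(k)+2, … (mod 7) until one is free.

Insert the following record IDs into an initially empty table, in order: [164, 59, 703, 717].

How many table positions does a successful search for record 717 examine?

4

Insert 164: h=3, slot 3 empty → index 3.
Insert 59: h=3, slot 3 occupied → index 4.
Insert 703: h=3, slots 3,4 occupied → index 5.
Insert 717: h=3, slots 3,4,5 occupied → index 6.
Table: [—, —, —, 164, 59, 703, 717]
Lookup 717: h=3, probe 3,4,5,6 → found at 6.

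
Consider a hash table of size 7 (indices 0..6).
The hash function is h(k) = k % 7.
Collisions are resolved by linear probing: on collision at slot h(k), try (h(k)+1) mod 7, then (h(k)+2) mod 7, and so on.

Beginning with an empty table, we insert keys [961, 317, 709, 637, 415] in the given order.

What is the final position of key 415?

5

961: h=2 => slot 2
317: h=2, probe 2,3 => slot 3
709: h=2, probe 2,3,4 => slot 4
637: h=0 => slot 0
415: h=2, probe 2,3,4,5 => slot 5
Table: [637, ., 961, 317, 709, 415, .]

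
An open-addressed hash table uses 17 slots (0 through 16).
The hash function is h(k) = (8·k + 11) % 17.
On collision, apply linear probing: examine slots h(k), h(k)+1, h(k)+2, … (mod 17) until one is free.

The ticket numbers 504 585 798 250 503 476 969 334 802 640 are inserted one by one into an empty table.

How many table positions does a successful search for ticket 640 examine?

504 hashes to 14; slot 14 is free => place at 14.
585 hashes to 16; slot 16 is free => place at 16.
798 hashes to 3; slot 3 is free => place at 3.
250 hashes to 5; slot 5 is free => place at 5.
503 hashes to 6; slot 6 is free => place at 6.
476 hashes to 11; slot 11 is free => place at 11.
969 hashes to 11; 11 taken => place at 12.
334 hashes to 14; 14 taken => place at 15.
802 hashes to 1; slot 1 is free => place at 1.
640 hashes to 14; 14,15,16 taken => place at 0.
Table: [640, 802, ∅, 798, ∅, 250, 503, ∅, ∅, ∅, ∅, 476, 969, ∅, 504, 334, 585]
Lookup 640: h=14, probe 14,15,16,0 → found at 0.

4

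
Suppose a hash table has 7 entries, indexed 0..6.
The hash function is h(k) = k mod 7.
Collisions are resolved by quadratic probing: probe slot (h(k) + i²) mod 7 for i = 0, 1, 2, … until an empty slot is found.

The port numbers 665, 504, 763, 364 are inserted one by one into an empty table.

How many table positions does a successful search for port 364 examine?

4

665 hashes to 0; slot 0 is free -> place at 0.
504 hashes to 0; 0 taken -> place at 1.
763 hashes to 0; 0,1 taken -> place at 4.
364 hashes to 0; 0,1,4 taken -> place at 2.
Table: [665, 504, 364, _, 763, _, _]
Lookup 364: h=0, probe 0,1,4,2 → found at 2.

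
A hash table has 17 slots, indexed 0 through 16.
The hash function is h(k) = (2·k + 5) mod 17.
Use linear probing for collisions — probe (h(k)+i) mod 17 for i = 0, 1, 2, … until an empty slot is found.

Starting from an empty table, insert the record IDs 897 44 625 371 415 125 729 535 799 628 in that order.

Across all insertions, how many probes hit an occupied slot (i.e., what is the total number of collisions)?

1

897: h=14 -> slot 14
44: h=8 -> slot 8
625: h=14, probe 14,15 -> slot 15
371: h=16 -> slot 16
415: h=2 -> slot 2
125: h=0 -> slot 0
729: h=1 -> slot 1
535: h=4 -> slot 4
799: h=5 -> slot 5
628: h=3 -> slot 3
Table: [125, 729, 415, 628, 535, 799, ∅, ∅, 44, ∅, ∅, ∅, ∅, ∅, 897, 625, 371]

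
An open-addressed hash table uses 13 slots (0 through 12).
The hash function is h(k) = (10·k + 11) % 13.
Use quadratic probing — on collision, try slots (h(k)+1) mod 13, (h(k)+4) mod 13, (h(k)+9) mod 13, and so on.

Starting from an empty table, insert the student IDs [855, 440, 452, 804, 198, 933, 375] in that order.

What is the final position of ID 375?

Insert 855: h=7, slot 7 empty → index 7.
Insert 440: h=4, slot 4 empty → index 4.
Insert 452: h=7, slot 7 occupied → index 8.
Insert 804: h=4, slot 4 occupied → index 5.
Insert 198: h=2, slot 2 empty → index 2.
Insert 933: h=7, slots 7,8 occupied → index 11.
Insert 375: h=4, slots 4,5,8 occupied → index 0.
Table: [375, ., 198, ., 440, 804, ., 855, 452, ., ., 933, .]

0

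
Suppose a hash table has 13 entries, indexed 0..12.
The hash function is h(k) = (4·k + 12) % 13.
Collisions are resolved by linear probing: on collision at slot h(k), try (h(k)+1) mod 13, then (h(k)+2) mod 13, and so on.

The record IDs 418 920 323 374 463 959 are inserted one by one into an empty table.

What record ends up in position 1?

374

418: h=7 => slot 7
920: h=0 => slot 0
323: h=4 => slot 4
374: h=0, probe 0,1 => slot 1
463: h=5 => slot 5
959: h=0, probe 0,1,2 => slot 2
Table: [920, 374, 959, —, 323, 463, —, 418, —, —, —, —, —]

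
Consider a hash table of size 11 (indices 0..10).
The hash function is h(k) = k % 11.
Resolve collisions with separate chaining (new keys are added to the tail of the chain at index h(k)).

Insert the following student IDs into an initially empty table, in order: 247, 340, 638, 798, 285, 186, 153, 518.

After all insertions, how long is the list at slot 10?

4

Insert 247: h=5, bucket 5 empty → new chain.
Insert 340: h=10, bucket 10 empty → new chain.
Insert 638: h=0, bucket 0 empty → new chain.
Insert 798: h=6, bucket 6 empty → new chain.
Insert 285: h=10, bucket 10 nonempty → append to chain.
Insert 186: h=10, bucket 10 nonempty → append to chain.
Insert 153: h=10, bucket 10 nonempty → append to chain.
Insert 518: h=1, bucket 1 empty → new chain.
Final buckets:
0: 638
1: 518
2: .
3: .
4: .
5: 247
6: 798
7: .
8: .
9: .
10: 340 -> 285 -> 186 -> 153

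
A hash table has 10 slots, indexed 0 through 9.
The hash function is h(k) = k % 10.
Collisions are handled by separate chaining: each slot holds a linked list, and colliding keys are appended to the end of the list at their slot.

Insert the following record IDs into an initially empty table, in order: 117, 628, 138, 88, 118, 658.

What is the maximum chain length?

117 → bucket 7
628 → bucket 8
138 → bucket 8 (collision)
88 → bucket 8 (collision)
118 → bucket 8 (collision)
658 → bucket 8 (collision)
Final buckets:
0: _
1: _
2: _
3: _
4: _
5: _
6: _
7: 117
8: 628 -> 138 -> 88 -> 118 -> 658
9: _

5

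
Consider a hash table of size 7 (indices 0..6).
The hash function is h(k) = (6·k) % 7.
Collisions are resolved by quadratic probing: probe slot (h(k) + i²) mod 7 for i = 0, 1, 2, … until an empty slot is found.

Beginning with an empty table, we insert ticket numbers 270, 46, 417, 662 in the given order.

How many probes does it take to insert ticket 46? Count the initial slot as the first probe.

2

270: h=3 → slot 3
46: h=3, probe 3,4 → slot 4
417: h=3, probe 3,4,0 → slot 0
662: h=3, probe 3,4,0,5 → slot 5
Table: [417, ., ., 270, 46, 662, .]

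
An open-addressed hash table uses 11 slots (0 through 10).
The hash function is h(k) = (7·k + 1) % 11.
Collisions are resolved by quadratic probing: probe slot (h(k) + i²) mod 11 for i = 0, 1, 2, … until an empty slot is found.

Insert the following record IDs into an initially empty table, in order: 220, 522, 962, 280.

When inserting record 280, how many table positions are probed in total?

3

220: h=1 -> slot 1
522: h=3 -> slot 3
962: h=3, probe 3,4 -> slot 4
280: h=3, probe 3,4,7 -> slot 7
Table: [—, 220, —, 522, 962, —, —, 280, —, —, —]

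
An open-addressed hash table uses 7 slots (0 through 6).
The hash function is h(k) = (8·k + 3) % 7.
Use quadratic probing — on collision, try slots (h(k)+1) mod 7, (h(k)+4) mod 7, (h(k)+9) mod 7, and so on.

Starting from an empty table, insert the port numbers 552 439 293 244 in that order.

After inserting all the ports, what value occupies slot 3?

293

Insert 552: h=2, slot 2 empty => index 2.
Insert 439: h=1, slot 1 empty => index 1.
Insert 293: h=2, slot 2 occupied => index 3.
Insert 244: h=2, slots 2,3 occupied => index 6.
Table: [., 439, 552, 293, ., ., 244]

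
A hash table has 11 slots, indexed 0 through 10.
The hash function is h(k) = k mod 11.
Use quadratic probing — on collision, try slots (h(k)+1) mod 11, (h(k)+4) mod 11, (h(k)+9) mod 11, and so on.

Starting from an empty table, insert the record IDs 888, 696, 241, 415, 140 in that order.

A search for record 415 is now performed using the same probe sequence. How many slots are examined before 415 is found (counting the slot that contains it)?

Insert 888: h=8, slot 8 empty => index 8.
Insert 696: h=3, slot 3 empty => index 3.
Insert 241: h=10, slot 10 empty => index 10.
Insert 415: h=8, slot 8 occupied => index 9.
Insert 140: h=8, slots 8,9 occupied => index 1.
Table: [-, 140, -, 696, -, -, -, -, 888, 415, 241]
Lookup 415: h=8, probe 8,9 → found at 9.

2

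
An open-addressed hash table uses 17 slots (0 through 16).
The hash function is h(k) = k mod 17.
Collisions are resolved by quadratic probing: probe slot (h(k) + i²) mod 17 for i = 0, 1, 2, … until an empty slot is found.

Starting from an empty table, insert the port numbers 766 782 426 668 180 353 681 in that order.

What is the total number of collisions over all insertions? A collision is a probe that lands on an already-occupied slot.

766 hashes to 1; slot 1 is free → place at 1.
782 hashes to 0; slot 0 is free → place at 0.
426 hashes to 1; 1 taken → place at 2.
668 hashes to 5; slot 5 is free → place at 5.
180 hashes to 10; slot 10 is free → place at 10.
353 hashes to 13; slot 13 is free → place at 13.
681 hashes to 1; 1,2,5,10,0 taken → place at 9.
Table: [782, 766, 426, ∅, ∅, 668, ∅, ∅, ∅, 681, 180, ∅, ∅, 353, ∅, ∅, ∅]

6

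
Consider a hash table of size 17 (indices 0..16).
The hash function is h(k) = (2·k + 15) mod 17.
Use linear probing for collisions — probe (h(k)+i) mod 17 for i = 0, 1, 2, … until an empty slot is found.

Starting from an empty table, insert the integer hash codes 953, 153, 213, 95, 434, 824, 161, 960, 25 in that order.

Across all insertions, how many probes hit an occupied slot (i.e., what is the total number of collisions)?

24

Insert 953: h=0, slot 0 empty -> index 0.
Insert 153: h=15, slot 15 empty -> index 15.
Insert 213: h=16, slot 16 empty -> index 16.
Insert 95: h=1, slot 1 empty -> index 1.
Insert 434: h=16, slots 16,0,1 occupied -> index 2.
Insert 824: h=14, slot 14 empty -> index 14.
Insert 161: h=14, slots 14,15,16,0,1,2 occupied -> index 3.
Insert 960: h=14, slots 14,15,16,0,1,2,3 occupied -> index 4.
Insert 25: h=14, slots 14,15,16,0,1,2,3,4 occupied -> index 5.
Table: [953, 95, 434, 161, 960, 25, —, —, —, —, —, —, —, —, 824, 153, 213]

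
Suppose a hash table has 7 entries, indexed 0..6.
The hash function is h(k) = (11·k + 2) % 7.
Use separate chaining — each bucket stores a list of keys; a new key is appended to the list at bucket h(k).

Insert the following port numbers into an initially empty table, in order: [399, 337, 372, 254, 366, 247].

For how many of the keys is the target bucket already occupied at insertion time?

Insert 399: h=2, bucket 2 empty -> new chain.
Insert 337: h=6, bucket 6 empty -> new chain.
Insert 372: h=6, bucket 6 nonempty -> append to chain.
Insert 254: h=3, bucket 3 empty -> new chain.
Insert 366: h=3, bucket 3 nonempty -> append to chain.
Insert 247: h=3, bucket 3 nonempty -> append to chain.
Final buckets:
0: _
1: _
2: 399
3: 254 -> 366 -> 247
4: _
5: _
6: 337 -> 372

3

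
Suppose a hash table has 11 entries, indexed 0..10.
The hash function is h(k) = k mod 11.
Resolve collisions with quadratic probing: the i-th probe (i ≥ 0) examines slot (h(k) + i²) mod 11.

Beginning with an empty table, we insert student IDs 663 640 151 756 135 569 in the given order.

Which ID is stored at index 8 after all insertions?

151

Insert 663: h=3, slot 3 empty => index 3.
Insert 640: h=2, slot 2 empty => index 2.
Insert 151: h=8, slot 8 empty => index 8.
Insert 756: h=8, slot 8 occupied => index 9.
Insert 135: h=3, slot 3 occupied => index 4.
Insert 569: h=8, slots 8,9 occupied => index 1.
Table: [—, 569, 640, 663, 135, —, —, —, 151, 756, —]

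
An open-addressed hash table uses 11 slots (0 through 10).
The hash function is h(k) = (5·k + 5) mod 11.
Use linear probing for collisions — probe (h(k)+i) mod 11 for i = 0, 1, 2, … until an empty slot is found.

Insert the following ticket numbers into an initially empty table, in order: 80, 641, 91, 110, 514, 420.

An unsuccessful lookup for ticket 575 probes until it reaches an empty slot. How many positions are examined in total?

5

Insert 80: h=9, slot 9 empty → index 9.
Insert 641: h=9, slot 9 occupied → index 10.
Insert 91: h=9, slots 9,10 occupied → index 0.
Insert 110: h=5, slot 5 empty → index 5.
Insert 514: h=1, slot 1 empty → index 1.
Insert 420: h=4, slot 4 empty → index 4.
Table: [91, 514, -, -, 420, 110, -, -, -, 80, 641]
Lookup 575: h=9, probe 9,10,0,1,2 → slot 2 empty, not found.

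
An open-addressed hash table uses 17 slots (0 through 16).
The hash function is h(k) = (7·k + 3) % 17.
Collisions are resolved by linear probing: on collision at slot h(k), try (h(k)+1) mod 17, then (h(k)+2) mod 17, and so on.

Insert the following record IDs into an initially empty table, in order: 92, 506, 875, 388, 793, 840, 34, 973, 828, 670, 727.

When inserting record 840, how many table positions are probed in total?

Insert 92: h=1, slot 1 empty => index 1.
Insert 506: h=9, slot 9 empty => index 9.
Insert 875: h=8, slot 8 empty => index 8.
Insert 388: h=16, slot 16 empty => index 16.
Insert 793: h=12, slot 12 empty => index 12.
Insert 840: h=1, slot 1 occupied => index 2.
Insert 34: h=3, slot 3 empty => index 3.
Insert 973: h=14, slot 14 empty => index 14.
Insert 828: h=2, slots 2,3 occupied => index 4.
Insert 670: h=1, slots 1,2,3,4 occupied => index 5.
Insert 727: h=9, slot 9 occupied => index 10.
Table: [., 92, 840, 34, 828, 670, ., ., 875, 506, 727, ., 793, ., 973, ., 388]

2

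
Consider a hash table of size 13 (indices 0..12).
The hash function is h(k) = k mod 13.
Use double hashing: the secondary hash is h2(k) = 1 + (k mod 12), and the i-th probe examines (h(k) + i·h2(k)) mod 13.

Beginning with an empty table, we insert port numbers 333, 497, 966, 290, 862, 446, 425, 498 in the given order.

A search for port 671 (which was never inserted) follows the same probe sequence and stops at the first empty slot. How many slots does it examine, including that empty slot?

3

Insert 333: h=8, slot 8 empty => index 8.
Insert 497: h=3, slot 3 empty => index 3.
Insert 966: h=4, slot 4 empty => index 4.
Insert 290: h=4, h2=3, slot 4 occupied => index 7.
Insert 862: h=4, h2=11, slot 4 occupied => index 2.
Insert 446: h=4, h2=3, slots 4,7 occupied => index 10.
Insert 425: h=9, slot 9 empty => index 9.
Insert 498: h=4, h2=7, slot 4 occupied => index 11.
Table: [_, _, 862, 497, 966, _, _, 290, 333, 425, 446, 498, _]
Lookup 671: h=8, h2=12, probe 8,7,6 → slot 6 empty, not found.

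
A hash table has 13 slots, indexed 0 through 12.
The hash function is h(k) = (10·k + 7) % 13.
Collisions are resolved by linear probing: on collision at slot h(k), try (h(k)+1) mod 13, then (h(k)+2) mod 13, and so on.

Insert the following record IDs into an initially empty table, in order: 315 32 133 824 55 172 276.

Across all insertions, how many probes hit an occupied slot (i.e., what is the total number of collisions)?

11

315 hashes to 11; slot 11 is free => place at 11.
32 hashes to 2; slot 2 is free => place at 2.
133 hashes to 11; 11 taken => place at 12.
824 hashes to 5; slot 5 is free => place at 5.
55 hashes to 11; 11,12 taken => place at 0.
172 hashes to 11; 11,12,0 taken => place at 1.
276 hashes to 11; 11,12,0,1,2 taken => place at 3.
Table: [55, 172, 32, 276, _, 824, _, _, _, _, _, 315, 133]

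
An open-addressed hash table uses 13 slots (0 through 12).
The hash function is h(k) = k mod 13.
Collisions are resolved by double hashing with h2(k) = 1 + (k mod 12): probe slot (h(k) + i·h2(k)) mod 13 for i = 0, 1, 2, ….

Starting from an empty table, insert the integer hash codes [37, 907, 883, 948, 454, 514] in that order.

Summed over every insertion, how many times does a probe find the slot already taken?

37 hashes to 11; slot 11 is free → place at 11.
907 hashes to 10; slot 10 is free → place at 10.
883 hashes to 12; slot 12 is free → place at 12.
948 hashes to 12, h2=1; 12 taken → place at 0.
454 hashes to 12, h2=11; 12,10 taken → place at 8.
514 hashes to 7; slot 7 is free → place at 7.
Table: [948, —, —, —, —, —, —, 514, 454, —, 907, 37, 883]

3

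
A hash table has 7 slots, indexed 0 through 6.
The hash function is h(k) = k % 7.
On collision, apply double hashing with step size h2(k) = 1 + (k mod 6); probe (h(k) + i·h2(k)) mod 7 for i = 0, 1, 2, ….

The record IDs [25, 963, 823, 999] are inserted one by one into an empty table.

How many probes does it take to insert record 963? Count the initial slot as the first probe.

2

25 hashes to 4; slot 4 is free => place at 4.
963 hashes to 4, h2=4; 4 taken => place at 1.
823 hashes to 4, h2=2; 4 taken => place at 6.
999 hashes to 5; slot 5 is free => place at 5.
Table: [-, 963, -, -, 25, 999, 823]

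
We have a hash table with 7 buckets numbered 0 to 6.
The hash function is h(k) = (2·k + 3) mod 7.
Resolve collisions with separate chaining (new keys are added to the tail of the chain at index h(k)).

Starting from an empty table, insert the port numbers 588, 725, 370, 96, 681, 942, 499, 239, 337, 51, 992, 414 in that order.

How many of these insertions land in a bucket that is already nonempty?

6

Insert 588: h=3, bucket 3 empty -> new chain.
Insert 725: h=4, bucket 4 empty -> new chain.
Insert 370: h=1, bucket 1 empty -> new chain.
Insert 96: h=6, bucket 6 empty -> new chain.
Insert 681: h=0, bucket 0 empty -> new chain.
Insert 942: h=4, bucket 4 nonempty -> append to chain.
Insert 499: h=0, bucket 0 nonempty -> append to chain.
Insert 239: h=5, bucket 5 empty -> new chain.
Insert 337: h=5, bucket 5 nonempty -> append to chain.
Insert 51: h=0, bucket 0 nonempty -> append to chain.
Insert 992: h=6, bucket 6 nonempty -> append to chain.
Insert 414: h=5, bucket 5 nonempty -> append to chain.
Final buckets:
0: 681 -> 499 -> 51
1: 370
2: _
3: 588
4: 725 -> 942
5: 239 -> 337 -> 414
6: 96 -> 992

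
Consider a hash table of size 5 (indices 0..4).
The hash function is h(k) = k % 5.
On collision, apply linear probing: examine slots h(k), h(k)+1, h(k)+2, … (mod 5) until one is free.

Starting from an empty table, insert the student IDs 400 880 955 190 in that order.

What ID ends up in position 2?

Insert 400: h=0, slot 0 empty -> index 0.
Insert 880: h=0, slot 0 occupied -> index 1.
Insert 955: h=0, slots 0,1 occupied -> index 2.
Insert 190: h=0, slots 0,1,2 occupied -> index 3.
Table: [400, 880, 955, 190, —]

955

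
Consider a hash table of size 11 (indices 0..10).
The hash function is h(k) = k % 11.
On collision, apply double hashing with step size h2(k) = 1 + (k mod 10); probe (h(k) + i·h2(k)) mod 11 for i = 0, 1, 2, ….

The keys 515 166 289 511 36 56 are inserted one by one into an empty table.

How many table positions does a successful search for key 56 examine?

2

Insert 515: h=9, slot 9 empty => index 9.
Insert 166: h=1, slot 1 empty => index 1.
Insert 289: h=3, slot 3 empty => index 3.
Insert 511: h=5, slot 5 empty => index 5.
Insert 36: h=3, h2=7, slot 3 occupied => index 10.
Insert 56: h=1, h2=7, slot 1 occupied => index 8.
Table: [., 166, ., 289, ., 511, ., ., 56, 515, 36]
Lookup 56: h=1, h2=7, probe 1,8 → found at 8.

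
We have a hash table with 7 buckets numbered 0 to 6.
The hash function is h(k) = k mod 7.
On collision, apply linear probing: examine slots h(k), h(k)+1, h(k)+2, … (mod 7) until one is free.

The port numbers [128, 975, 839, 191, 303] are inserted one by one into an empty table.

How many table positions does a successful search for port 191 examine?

3

128 hashes to 2; slot 2 is free -> place at 2.
975 hashes to 2; 2 taken -> place at 3.
839 hashes to 6; slot 6 is free -> place at 6.
191 hashes to 2; 2,3 taken -> place at 4.
303 hashes to 2; 2,3,4 taken -> place at 5.
Table: [., ., 128, 975, 191, 303, 839]
Lookup 191: h=2, probe 2,3,4 → found at 4.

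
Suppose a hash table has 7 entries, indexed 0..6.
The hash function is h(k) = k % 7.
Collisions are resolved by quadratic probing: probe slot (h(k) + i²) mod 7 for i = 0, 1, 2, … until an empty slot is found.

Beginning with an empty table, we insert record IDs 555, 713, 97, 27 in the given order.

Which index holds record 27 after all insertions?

3

Insert 555: h=2, slot 2 empty → index 2.
Insert 713: h=6, slot 6 empty → index 6.
Insert 97: h=6, slot 6 occupied → index 0.
Insert 27: h=6, slots 6,0 occupied → index 3.
Table: [97, —, 555, 27, —, —, 713]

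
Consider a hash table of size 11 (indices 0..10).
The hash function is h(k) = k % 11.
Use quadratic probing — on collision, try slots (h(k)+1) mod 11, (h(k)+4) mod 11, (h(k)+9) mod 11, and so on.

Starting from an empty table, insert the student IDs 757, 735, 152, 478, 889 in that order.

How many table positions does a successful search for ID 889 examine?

757 hashes to 9; slot 9 is free -> place at 9.
735 hashes to 9; 9 taken -> place at 10.
152 hashes to 9; 9,10 taken -> place at 2.
478 hashes to 5; slot 5 is free -> place at 5.
889 hashes to 9; 9,10,2 taken -> place at 7.
Table: [∅, ∅, 152, ∅, ∅, 478, ∅, 889, ∅, 757, 735]
Lookup 889: h=9, probe 9,10,2,7 → found at 7.

4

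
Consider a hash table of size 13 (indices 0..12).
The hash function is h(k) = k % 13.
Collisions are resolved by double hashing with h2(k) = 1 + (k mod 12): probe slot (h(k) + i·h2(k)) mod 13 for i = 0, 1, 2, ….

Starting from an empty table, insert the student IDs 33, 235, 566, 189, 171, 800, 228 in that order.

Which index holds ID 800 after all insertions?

33: h=7 -> slot 7
235: h=1 -> slot 1
566: h=7, h2=3, probe 7,10 -> slot 10
189: h=7, h2=10, probe 7,4 -> slot 4
171: h=2 -> slot 2
800: h=7, h2=9, probe 7,3 -> slot 3
228: h=7, h2=1, probe 7,8 -> slot 8
Table: [∅, 235, 171, 800, 189, ∅, ∅, 33, 228, ∅, 566, ∅, ∅]

3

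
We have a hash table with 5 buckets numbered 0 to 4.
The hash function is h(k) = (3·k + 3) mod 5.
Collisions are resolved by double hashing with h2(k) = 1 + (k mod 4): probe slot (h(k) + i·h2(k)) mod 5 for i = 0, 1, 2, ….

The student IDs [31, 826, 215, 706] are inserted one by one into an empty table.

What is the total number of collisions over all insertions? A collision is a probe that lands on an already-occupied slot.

31: h=1 => slot 1
826: h=1, h2=3, probe 1,4 => slot 4
215: h=3 => slot 3
706: h=1, h2=3, probe 1,4,2 => slot 2
Table: [-, 31, 706, 215, 826]

3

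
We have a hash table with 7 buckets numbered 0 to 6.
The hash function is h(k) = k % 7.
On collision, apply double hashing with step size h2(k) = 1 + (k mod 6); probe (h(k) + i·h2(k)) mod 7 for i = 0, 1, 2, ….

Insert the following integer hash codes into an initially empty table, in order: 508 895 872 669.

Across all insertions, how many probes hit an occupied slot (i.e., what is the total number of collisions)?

508: h=4 → slot 4
895: h=6 → slot 6
872: h=4, h2=3, probe 4,0 → slot 0
669: h=4, h2=4, probe 4,1 → slot 1
Table: [872, 669, -, -, 508, -, 895]

2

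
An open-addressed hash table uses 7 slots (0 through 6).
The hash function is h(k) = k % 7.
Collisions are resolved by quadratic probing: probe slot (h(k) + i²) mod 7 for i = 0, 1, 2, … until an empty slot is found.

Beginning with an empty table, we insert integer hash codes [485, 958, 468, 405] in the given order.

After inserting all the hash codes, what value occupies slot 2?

485

485: h=2 -> slot 2
958: h=6 -> slot 6
468: h=6, probe 6,0 -> slot 0
405: h=6, probe 6,0,3 -> slot 3
Table: [468, _, 485, 405, _, _, 958]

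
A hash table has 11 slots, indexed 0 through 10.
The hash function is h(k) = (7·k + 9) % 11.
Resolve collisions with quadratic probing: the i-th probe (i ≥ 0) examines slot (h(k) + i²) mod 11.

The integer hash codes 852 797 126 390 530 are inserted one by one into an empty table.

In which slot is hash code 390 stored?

852 hashes to 0; slot 0 is free -> place at 0.
797 hashes to 0; 0 taken -> place at 1.
126 hashes to 0; 0,1 taken -> place at 4.
390 hashes to 0; 0,1,4 taken -> place at 9.
530 hashes to 1; 1 taken -> place at 2.
Table: [852, 797, 530, ∅, 126, ∅, ∅, ∅, ∅, 390, ∅]

9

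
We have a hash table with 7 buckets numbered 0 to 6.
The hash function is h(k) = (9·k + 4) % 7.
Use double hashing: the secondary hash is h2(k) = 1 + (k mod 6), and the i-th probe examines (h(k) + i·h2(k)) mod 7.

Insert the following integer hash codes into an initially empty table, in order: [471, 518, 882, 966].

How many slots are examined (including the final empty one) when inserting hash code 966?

Insert 471: h=1, slot 1 empty -> index 1.
Insert 518: h=4, slot 4 empty -> index 4.
Insert 882: h=4, h2=1, slot 4 occupied -> index 5.
Insert 966: h=4, h2=1, slots 4,5 occupied -> index 6.
Table: [., 471, ., ., 518, 882, 966]

3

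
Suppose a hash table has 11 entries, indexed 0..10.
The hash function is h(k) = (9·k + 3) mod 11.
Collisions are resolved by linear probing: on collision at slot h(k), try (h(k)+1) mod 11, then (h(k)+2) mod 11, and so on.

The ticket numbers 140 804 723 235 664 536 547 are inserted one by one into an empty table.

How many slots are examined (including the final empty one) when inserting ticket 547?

5

140: h=9 -> slot 9
804: h=1 -> slot 1
723: h=9, probe 9,10 -> slot 10
235: h=6 -> slot 6
664: h=6, probe 6,7 -> slot 7
536: h=9, probe 9,10,0 -> slot 0
547: h=9, probe 9,10,0,1,2 -> slot 2
Table: [536, 804, 547, _, _, _, 235, 664, _, 140, 723]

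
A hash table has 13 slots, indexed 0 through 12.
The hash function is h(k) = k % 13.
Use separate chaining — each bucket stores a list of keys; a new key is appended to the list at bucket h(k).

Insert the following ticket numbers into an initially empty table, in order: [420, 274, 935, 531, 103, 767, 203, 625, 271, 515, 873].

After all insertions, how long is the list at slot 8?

Insert 420: h=4, bucket 4 empty -> new chain.
Insert 274: h=1, bucket 1 empty -> new chain.
Insert 935: h=12, bucket 12 empty -> new chain.
Insert 531: h=11, bucket 11 empty -> new chain.
Insert 103: h=12, bucket 12 nonempty -> append to chain.
Insert 767: h=0, bucket 0 empty -> new chain.
Insert 203: h=8, bucket 8 empty -> new chain.
Insert 625: h=1, bucket 1 nonempty -> append to chain.
Insert 271: h=11, bucket 11 nonempty -> append to chain.
Insert 515: h=8, bucket 8 nonempty -> append to chain.
Insert 873: h=2, bucket 2 empty -> new chain.
Final buckets:
0: 767
1: 274 -> 625
2: 873
3: -
4: 420
5: -
6: -
7: -
8: 203 -> 515
9: -
10: -
11: 531 -> 271
12: 935 -> 103

2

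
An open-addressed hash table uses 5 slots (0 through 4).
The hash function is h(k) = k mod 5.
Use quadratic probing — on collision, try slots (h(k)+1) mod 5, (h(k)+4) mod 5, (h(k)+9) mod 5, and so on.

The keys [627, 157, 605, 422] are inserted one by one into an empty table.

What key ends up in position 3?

Insert 627: h=2, slot 2 empty → index 2.
Insert 157: h=2, slot 2 occupied → index 3.
Insert 605: h=0, slot 0 empty → index 0.
Insert 422: h=2, slots 2,3 occupied → index 1.
Table: [605, 422, 627, 157, —]

157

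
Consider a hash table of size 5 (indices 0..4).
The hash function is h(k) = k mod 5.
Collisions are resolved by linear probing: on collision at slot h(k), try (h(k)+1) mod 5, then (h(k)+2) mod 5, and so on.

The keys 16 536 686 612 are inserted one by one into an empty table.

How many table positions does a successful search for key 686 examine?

3

16: h=1 → slot 1
536: h=1, probe 1,2 → slot 2
686: h=1, probe 1,2,3 → slot 3
612: h=2, probe 2,3,4 → slot 4
Table: [-, 16, 536, 686, 612]
Lookup 686: h=1, probe 1,2,3 → found at 3.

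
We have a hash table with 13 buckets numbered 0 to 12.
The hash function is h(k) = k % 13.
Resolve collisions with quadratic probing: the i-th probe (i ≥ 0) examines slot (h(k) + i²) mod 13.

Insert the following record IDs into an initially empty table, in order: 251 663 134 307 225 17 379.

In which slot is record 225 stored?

251 hashes to 4; slot 4 is free => place at 4.
663 hashes to 0; slot 0 is free => place at 0.
134 hashes to 4; 4 taken => place at 5.
307 hashes to 8; slot 8 is free => place at 8.
225 hashes to 4; 4,5,8,0 taken => place at 7.
17 hashes to 4; 4,5,8,0,7 taken => place at 3.
379 hashes to 2; slot 2 is free => place at 2.
Table: [663, ., 379, 17, 251, 134, ., 225, 307, ., ., ., .]

7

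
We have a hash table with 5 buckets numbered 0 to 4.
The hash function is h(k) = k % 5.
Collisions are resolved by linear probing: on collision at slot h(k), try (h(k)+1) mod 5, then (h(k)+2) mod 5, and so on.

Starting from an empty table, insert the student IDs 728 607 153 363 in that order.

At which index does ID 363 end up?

0

728 hashes to 3; slot 3 is free => place at 3.
607 hashes to 2; slot 2 is free => place at 2.
153 hashes to 3; 3 taken => place at 4.
363 hashes to 3; 3,4 taken => place at 0.
Table: [363, —, 607, 728, 153]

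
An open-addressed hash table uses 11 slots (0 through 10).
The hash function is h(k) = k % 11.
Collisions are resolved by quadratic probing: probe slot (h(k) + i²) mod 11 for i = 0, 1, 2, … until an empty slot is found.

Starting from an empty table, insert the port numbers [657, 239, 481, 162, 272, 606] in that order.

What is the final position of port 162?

6

657 hashes to 8; slot 8 is free => place at 8.
239 hashes to 8; 8 taken => place at 9.
481 hashes to 8; 8,9 taken => place at 1.
162 hashes to 8; 8,9,1 taken => place at 6.
272 hashes to 8; 8,9,1,6 taken => place at 2.
606 hashes to 1; 1,2 taken => place at 5.
Table: [_, 481, 272, _, _, 606, 162, _, 657, 239, _]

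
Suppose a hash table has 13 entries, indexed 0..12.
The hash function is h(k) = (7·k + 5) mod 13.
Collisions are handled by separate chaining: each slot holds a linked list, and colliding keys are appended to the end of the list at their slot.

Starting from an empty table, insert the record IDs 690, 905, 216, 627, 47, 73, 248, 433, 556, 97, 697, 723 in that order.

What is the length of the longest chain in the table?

690 → bucket 12
905 → bucket 9
216 → bucket 9 (collision)
627 → bucket 0
47 → bucket 9 (collision)
73 → bucket 9 (collision)
248 → bucket 12 (collision)
433 → bucket 7
556 → bucket 10
97 → bucket 8
697 → bucket 9 (collision)
723 → bucket 9 (collision)
Final buckets:
0: 627
1: -
2: -
3: -
4: -
5: -
6: -
7: 433
8: 97
9: 905 -> 216 -> 47 -> 73 -> 697 -> 723
10: 556
11: -
12: 690 -> 248

6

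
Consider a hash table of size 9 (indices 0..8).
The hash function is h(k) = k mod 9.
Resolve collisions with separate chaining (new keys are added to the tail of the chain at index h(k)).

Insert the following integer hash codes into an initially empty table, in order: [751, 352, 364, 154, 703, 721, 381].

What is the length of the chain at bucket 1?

Insert 751: h=4, bucket 4 empty -> new chain.
Insert 352: h=1, bucket 1 empty -> new chain.
Insert 364: h=4, bucket 4 nonempty -> append to chain.
Insert 154: h=1, bucket 1 nonempty -> append to chain.
Insert 703: h=1, bucket 1 nonempty -> append to chain.
Insert 721: h=1, bucket 1 nonempty -> append to chain.
Insert 381: h=3, bucket 3 empty -> new chain.
Final buckets:
0: -
1: 352 -> 154 -> 703 -> 721
2: -
3: 381
4: 751 -> 364
5: -
6: -
7: -
8: -

4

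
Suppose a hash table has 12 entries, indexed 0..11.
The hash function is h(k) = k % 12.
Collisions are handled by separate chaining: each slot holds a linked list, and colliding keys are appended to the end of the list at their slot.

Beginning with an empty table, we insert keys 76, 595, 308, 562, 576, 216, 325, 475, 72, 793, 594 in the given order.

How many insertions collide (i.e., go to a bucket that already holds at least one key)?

Insert 76: h=4, bucket 4 empty -> new chain.
Insert 595: h=7, bucket 7 empty -> new chain.
Insert 308: h=8, bucket 8 empty -> new chain.
Insert 562: h=10, bucket 10 empty -> new chain.
Insert 576: h=0, bucket 0 empty -> new chain.
Insert 216: h=0, bucket 0 nonempty -> append to chain.
Insert 325: h=1, bucket 1 empty -> new chain.
Insert 475: h=7, bucket 7 nonempty -> append to chain.
Insert 72: h=0, bucket 0 nonempty -> append to chain.
Insert 793: h=1, bucket 1 nonempty -> append to chain.
Insert 594: h=6, bucket 6 empty -> new chain.
Final buckets:
0: 576 -> 216 -> 72
1: 325 -> 793
2: -
3: -
4: 76
5: -
6: 594
7: 595 -> 475
8: 308
9: -
10: 562
11: -

4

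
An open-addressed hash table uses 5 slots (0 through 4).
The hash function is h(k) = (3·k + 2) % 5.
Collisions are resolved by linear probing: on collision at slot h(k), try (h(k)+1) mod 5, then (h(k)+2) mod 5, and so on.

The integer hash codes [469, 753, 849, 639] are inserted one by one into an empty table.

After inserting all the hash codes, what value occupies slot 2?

639

Insert 469: h=4, slot 4 empty -> index 4.
Insert 753: h=1, slot 1 empty -> index 1.
Insert 849: h=4, slot 4 occupied -> index 0.
Insert 639: h=4, slots 4,0,1 occupied -> index 2.
Table: [849, 753, 639, -, 469]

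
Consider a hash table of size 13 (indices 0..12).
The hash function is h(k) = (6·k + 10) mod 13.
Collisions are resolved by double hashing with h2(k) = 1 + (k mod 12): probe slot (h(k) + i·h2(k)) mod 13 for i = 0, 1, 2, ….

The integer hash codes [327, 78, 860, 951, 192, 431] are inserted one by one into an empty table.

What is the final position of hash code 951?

327: h=9 => slot 9
78: h=10 => slot 10
860: h=9, h2=9, probe 9,5 => slot 5
951: h=9, h2=4, probe 9,0 => slot 0
192: h=5, h2=1, probe 5,6 => slot 6
431: h=9, h2=12, probe 9,8 => slot 8
Table: [951, _, _, _, _, 860, 192, _, 431, 327, 78, _, _]

0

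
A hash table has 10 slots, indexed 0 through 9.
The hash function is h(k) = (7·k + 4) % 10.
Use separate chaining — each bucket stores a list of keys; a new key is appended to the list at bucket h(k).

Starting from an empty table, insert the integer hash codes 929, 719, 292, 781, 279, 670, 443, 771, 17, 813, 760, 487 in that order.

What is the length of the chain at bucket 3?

Insert 929: h=7, bucket 7 empty → new chain.
Insert 719: h=7, bucket 7 nonempty → append to chain.
Insert 292: h=8, bucket 8 empty → new chain.
Insert 781: h=1, bucket 1 empty → new chain.
Insert 279: h=7, bucket 7 nonempty → append to chain.
Insert 670: h=4, bucket 4 empty → new chain.
Insert 443: h=5, bucket 5 empty → new chain.
Insert 771: h=1, bucket 1 nonempty → append to chain.
Insert 17: h=3, bucket 3 empty → new chain.
Insert 813: h=5, bucket 5 nonempty → append to chain.
Insert 760: h=4, bucket 4 nonempty → append to chain.
Insert 487: h=3, bucket 3 nonempty → append to chain.
Final buckets:
0: -
1: 781 -> 771
2: -
3: 17 -> 487
4: 670 -> 760
5: 443 -> 813
6: -
7: 929 -> 719 -> 279
8: 292
9: -

2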